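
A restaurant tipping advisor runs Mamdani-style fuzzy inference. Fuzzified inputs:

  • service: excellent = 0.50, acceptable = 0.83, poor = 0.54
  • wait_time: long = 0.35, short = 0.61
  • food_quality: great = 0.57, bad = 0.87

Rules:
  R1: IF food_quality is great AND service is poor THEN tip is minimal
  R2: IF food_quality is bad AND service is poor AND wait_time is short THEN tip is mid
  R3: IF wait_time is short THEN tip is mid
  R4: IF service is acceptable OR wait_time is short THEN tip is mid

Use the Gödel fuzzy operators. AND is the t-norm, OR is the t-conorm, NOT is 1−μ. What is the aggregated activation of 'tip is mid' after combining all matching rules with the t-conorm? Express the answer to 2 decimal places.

0.83

R1: great=0.57, poor=0.54; AND[min(a, b)] → w = 0.54
R2: bad=0.87, poor=0.54, short=0.61; AND[min(a, b)] → w = 0.54
R3: short=0.61 → w = 0.61
R4: acceptable=0.83, short=0.61; OR[max(a, b)] → w = 0.83
Rules with consequent 'mid': {R2, R3, R4} → strengths 0.54, 0.61, 0.83
Aggregate via t-conorm [max(a, b)]: 0.83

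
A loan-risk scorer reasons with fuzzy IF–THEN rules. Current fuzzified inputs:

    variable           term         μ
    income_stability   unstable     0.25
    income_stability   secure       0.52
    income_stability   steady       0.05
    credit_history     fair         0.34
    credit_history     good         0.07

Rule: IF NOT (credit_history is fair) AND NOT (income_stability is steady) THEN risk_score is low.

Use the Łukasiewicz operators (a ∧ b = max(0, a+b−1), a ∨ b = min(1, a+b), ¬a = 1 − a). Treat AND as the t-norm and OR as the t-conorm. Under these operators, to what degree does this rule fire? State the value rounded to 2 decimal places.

0.61

firing strength: ¬fair=1−0.34=0.66, ¬steady=1−0.05=0.95; AND[max(0, a+b−1)] → w = 0.61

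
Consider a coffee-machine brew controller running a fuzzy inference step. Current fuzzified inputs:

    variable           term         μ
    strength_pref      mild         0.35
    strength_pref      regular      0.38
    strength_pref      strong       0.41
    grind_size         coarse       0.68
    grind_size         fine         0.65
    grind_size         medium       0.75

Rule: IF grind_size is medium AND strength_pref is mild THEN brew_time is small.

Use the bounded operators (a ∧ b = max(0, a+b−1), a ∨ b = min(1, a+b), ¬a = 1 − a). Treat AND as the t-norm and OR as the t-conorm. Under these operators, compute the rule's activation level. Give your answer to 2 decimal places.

0.10

firing strength: medium=0.75, mild=0.35; AND[max(0, a+b−1)] → w = 0.10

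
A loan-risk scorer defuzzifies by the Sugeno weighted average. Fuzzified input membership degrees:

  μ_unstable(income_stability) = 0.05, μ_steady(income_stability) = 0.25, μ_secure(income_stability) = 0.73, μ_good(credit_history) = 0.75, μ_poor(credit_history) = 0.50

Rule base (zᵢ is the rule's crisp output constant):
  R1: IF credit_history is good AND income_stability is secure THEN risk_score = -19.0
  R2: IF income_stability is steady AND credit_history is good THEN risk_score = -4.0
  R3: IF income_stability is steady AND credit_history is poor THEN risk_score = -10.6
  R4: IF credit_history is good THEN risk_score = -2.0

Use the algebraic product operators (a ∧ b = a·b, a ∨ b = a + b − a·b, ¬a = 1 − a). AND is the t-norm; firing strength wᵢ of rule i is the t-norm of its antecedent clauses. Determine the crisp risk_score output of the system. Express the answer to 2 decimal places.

R1 (z=-19.0): good=0.75, secure=0.73; AND[a·b] → w = 0.5475
R2 (z=-4.0): steady=0.25, good=0.75; AND[a·b] → w = 0.1875
R3 (z=-10.6): steady=0.25, poor=0.50; AND[a·b] → w = 0.1250
R4 (z=-2.0): good=0.75 → w = 0.7500
Weighted average = (0.5475·-19.0 + 0.1875·-4.0 + 0.1250·-10.6 + 0.7500·-2.0) / (0.5475 + 0.1875 + 0.1250 + 0.7500)
  = -13.9775 / 1.6100 = -8.68

-8.68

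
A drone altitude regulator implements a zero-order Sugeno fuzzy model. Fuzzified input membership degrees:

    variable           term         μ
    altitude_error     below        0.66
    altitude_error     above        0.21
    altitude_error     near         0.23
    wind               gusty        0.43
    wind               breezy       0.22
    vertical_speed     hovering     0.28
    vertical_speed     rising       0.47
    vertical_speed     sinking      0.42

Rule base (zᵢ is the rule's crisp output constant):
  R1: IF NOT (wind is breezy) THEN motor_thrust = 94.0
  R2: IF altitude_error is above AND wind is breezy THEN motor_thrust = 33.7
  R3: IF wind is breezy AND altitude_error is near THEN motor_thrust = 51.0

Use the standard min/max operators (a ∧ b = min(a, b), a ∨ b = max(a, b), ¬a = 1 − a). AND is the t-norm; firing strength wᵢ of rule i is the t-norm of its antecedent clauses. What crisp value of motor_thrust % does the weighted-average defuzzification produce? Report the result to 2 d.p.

75.72

R1 (z=94.0): ¬breezy=1−0.22=0.78 → w = 0.78
R2 (z=33.7): above=0.21, breezy=0.22; AND[min(a, b)] → w = 0.21
R3 (z=51.0): breezy=0.22, near=0.23; AND[min(a, b)] → w = 0.22
Weighted average = (0.78·94.0 + 0.21·33.7 + 0.22·51.0) / (0.78 + 0.21 + 0.22)
  = 91.6170 / 1.2100 = 75.72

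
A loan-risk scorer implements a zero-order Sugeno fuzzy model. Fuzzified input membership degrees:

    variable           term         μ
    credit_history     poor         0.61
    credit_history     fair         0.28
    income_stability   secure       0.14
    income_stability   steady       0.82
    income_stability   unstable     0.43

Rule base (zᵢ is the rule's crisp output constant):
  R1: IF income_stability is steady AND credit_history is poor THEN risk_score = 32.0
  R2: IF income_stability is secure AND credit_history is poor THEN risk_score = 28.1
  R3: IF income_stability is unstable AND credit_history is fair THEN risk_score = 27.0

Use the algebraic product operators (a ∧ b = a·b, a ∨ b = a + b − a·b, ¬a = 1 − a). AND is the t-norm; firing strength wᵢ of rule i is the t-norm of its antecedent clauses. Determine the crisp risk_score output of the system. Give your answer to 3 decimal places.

30.676

R1 (z=32.0): steady=0.82, poor=0.61; AND[a·b] → w = 0.5002
R2 (z=28.1): secure=0.14, poor=0.61; AND[a·b] → w = 0.0854
R3 (z=27.0): unstable=0.43, fair=0.28; AND[a·b] → w = 0.1204
Weighted average = (0.5002·32.0 + 0.0854·28.1 + 0.1204·27.0) / (0.5002 + 0.0854 + 0.1204)
  = 21.6569 / 0.7060 = 30.676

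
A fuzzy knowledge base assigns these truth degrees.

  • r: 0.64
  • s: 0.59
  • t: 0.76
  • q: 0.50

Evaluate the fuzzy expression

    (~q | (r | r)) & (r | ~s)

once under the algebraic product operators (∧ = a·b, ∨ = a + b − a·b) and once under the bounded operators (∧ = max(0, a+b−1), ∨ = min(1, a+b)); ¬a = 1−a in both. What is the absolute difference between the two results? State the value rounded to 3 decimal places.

0.263

Under algebraic product:
  ~q = 1 − 0.5000 = 0.5000
  r | r = a + b − a·b on (0.6400, 0.6400) = 0.8704
  ~q | (r | r) = a + b − a·b on (0.5000, 0.8704) = 0.9352
  ~s = 1 − 0.5900 = 0.4100
  r | ~s = a + b − a·b on (0.6400, 0.4100) = 0.7876
  (~q | (r | r)) & (r | ~s) = a·b on (0.9352, 0.7876) = 0.7366
  → value = 0.7366
Under bounded:
  ~q = 1 − 0.50 = 0.50
  r | r = min(1, a+b) on (0.64, 0.64) = 1.00
  ~q | (r | r) = min(1, a+b) on (0.50, 1.00) = 1.00
  ~s = 1 − 0.59 = 0.41
  r | ~s = min(1, a+b) on (0.64, 0.41) = 1.00
  (~q | (r | r)) & (r | ~s) = max(0, a+b−1) on (1.00, 1.00) = 1.00
  → value = 1.0000
|0.7366 − 1.0000| = 0.263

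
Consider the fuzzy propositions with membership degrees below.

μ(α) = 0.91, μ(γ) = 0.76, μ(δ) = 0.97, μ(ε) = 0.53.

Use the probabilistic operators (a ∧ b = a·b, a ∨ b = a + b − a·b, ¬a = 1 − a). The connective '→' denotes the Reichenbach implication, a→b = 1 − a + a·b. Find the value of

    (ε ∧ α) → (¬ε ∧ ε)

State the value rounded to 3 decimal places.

ε ∧ α = a·b on (0.5300, 0.9100) = 0.4823
¬ε = 1 − 0.5300 = 0.4700
¬ε ∧ ε = a·b on (0.4700, 0.5300) = 0.2491
(ε ∧ α) → (¬ε ∧ ε)  [Reichenbach: 1 − a + a·b] with a=0.4823, b=0.2491 → 0.6378

0.638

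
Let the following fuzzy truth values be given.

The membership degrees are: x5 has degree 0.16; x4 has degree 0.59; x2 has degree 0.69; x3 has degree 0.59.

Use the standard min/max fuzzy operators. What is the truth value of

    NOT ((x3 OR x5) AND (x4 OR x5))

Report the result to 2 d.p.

x3 OR x5 = max(a, b) on (0.59, 0.16) = 0.59
x4 OR x5 = max(a, b) on (0.59, 0.16) = 0.59
(x3 OR x5) AND (x4 OR x5) = min(a, b) on (0.59, 0.59) = 0.59
NOT ((x3 OR x5) AND (x4 OR x5)) = 1 − 0.59 = 0.41

0.41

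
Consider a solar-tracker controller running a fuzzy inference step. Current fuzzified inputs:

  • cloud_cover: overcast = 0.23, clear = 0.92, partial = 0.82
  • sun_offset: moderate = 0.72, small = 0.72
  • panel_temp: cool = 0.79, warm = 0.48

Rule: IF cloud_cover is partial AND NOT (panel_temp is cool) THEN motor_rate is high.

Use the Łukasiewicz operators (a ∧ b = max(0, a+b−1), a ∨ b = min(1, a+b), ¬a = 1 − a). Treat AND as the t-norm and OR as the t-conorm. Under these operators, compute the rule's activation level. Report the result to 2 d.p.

firing strength: partial=0.82, ¬cool=1−0.79=0.21; AND[max(0, a+b−1)] → w = 0.03

0.03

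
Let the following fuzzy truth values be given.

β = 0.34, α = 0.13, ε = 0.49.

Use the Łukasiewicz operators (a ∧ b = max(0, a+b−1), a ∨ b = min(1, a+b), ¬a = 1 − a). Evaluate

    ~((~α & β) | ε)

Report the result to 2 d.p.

0.30

~α = 1 − 0.13 = 0.87
~α & β = max(0, a+b−1) on (0.87, 0.34) = 0.21
(~α & β) | ε = min(1, a+b) on (0.21, 0.49) = 0.70
~((~α & β) | ε) = 1 − 0.70 = 0.30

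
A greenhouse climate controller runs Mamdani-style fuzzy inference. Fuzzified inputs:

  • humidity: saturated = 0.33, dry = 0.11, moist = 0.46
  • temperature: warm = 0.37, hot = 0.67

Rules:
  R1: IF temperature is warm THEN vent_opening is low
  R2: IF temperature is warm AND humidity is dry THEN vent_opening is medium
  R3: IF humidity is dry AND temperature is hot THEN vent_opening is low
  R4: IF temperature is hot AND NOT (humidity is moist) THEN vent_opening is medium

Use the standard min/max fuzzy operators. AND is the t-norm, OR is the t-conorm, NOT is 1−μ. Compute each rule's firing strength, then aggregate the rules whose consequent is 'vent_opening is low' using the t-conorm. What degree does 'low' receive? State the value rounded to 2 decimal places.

R1: warm=0.37 → w = 0.37
R2: warm=0.37, dry=0.11; AND[min(a, b)] → w = 0.11
R3: dry=0.11, hot=0.67; AND[min(a, b)] → w = 0.11
R4: hot=0.67, ¬moist=1−0.46=0.54; AND[min(a, b)] → w = 0.54
Rules with consequent 'low': {R1, R3} → strengths 0.37, 0.11
Aggregate via t-conorm [max(a, b)]: 0.37

0.37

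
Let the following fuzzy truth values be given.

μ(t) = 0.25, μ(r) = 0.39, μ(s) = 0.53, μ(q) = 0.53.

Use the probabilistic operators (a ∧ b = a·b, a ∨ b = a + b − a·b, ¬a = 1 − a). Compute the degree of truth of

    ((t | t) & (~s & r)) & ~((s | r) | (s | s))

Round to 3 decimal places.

t | t = a + b − a·b on (0.2500, 0.2500) = 0.4375
~s = 1 − 0.5300 = 0.4700
~s & r = a·b on (0.4700, 0.3900) = 0.1833
(t | t) & (~s & r) = a·b on (0.4375, 0.1833) = 0.0802
s | r = a + b − a·b on (0.5300, 0.3900) = 0.7133
s | s = a + b − a·b on (0.5300, 0.5300) = 0.7791
(s | r) | (s | s) = a + b − a·b on (0.7133, 0.7791) = 0.9367
~((s | r) | (s | s)) = 1 − 0.9367 = 0.0633
((t | t) & (~s & r)) & ~((s | r) | (s | s)) = a·b on (0.0802, 0.0633) = 0.0051

0.005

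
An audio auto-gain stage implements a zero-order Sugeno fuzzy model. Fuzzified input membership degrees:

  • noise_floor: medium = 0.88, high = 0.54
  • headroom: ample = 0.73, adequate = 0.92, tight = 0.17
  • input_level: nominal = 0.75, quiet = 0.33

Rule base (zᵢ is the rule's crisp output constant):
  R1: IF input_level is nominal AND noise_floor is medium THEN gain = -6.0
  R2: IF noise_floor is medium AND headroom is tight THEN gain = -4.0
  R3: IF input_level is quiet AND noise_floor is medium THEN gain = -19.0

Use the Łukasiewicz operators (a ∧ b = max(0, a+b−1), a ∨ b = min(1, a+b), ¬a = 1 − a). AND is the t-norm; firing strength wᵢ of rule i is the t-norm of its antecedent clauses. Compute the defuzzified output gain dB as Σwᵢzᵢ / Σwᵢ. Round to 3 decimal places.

-8.955

R1 (z=-6.0): nominal=0.75, medium=0.88; AND[max(0, a+b−1)] → w = 0.63
R2 (z=-4.0): medium=0.88, tight=0.17; AND[max(0, a+b−1)] → w = 0.05
R3 (z=-19.0): quiet=0.33, medium=0.88; AND[max(0, a+b−1)] → w = 0.21
Weighted average = (0.63·-6.0 + 0.05·-4.0 + 0.21·-19.0) / (0.63 + 0.05 + 0.21)
  = -7.9700 / 0.8900 = -8.955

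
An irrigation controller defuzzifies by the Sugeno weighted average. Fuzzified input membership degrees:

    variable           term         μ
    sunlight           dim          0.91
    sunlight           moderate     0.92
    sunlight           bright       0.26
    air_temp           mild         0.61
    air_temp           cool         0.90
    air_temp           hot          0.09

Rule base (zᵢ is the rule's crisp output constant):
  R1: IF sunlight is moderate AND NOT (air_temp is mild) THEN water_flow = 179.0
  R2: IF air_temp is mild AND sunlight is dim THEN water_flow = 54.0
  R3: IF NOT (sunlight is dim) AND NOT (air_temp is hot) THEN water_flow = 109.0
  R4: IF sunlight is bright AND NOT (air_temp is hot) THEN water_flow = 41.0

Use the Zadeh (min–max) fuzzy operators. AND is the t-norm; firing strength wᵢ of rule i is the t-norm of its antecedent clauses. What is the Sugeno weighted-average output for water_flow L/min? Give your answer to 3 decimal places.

R1 (z=179.0): moderate=0.92, ¬mild=1−0.61=0.39; AND[min(a, b)] → w = 0.39
R2 (z=54.0): mild=0.61, dim=0.91; AND[min(a, b)] → w = 0.61
R3 (z=109.0): ¬dim=1−0.91=0.09, ¬hot=1−0.09=0.91; AND[min(a, b)] → w = 0.09
R4 (z=41.0): bright=0.26, ¬hot=1−0.09=0.91; AND[min(a, b)] → w = 0.26
Weighted average = (0.39·179.0 + 0.61·54.0 + 0.09·109.0 + 0.26·41.0) / (0.39 + 0.61 + 0.09 + 0.26)
  = 123.2200 / 1.3500 = 91.274

91.274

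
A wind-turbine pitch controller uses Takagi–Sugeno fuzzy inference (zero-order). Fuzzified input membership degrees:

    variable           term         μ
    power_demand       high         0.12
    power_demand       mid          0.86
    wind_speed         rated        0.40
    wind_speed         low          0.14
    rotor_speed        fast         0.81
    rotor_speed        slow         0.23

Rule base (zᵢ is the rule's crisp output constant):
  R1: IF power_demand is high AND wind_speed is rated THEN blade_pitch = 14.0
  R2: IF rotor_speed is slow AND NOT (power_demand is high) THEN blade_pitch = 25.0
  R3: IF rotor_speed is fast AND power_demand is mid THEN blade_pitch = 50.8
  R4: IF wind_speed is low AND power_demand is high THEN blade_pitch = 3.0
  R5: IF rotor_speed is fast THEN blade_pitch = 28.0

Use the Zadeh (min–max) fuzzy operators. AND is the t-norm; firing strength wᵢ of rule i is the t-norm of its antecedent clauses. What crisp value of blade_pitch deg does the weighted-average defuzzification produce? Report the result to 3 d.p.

R1 (z=14.0): high=0.12, rated=0.40; AND[min(a, b)] → w = 0.12
R2 (z=25.0): slow=0.23, ¬high=1−0.12=0.88; AND[min(a, b)] → w = 0.23
R3 (z=50.8): fast=0.81, mid=0.86; AND[min(a, b)] → w = 0.81
R4 (z=3.0): low=0.14, high=0.12; AND[min(a, b)] → w = 0.12
R5 (z=28.0): fast=0.81 → w = 0.81
Weighted average = (0.12·14.0 + 0.23·25.0 + 0.81·50.8 + 0.12·3.0 + 0.81·28.0) / (0.12 + 0.23 + 0.81 + 0.12 + 0.81)
  = 71.6180 / 2.0900 = 34.267

34.267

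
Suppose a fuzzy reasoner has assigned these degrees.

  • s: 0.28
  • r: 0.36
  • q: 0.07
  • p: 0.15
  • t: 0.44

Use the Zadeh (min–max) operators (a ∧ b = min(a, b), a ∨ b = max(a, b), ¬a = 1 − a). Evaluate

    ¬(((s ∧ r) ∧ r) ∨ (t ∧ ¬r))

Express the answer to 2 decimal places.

s ∧ r = min(a, b) on (0.28, 0.36) = 0.28
(s ∧ r) ∧ r = min(a, b) on (0.28, 0.36) = 0.28
¬r = 1 − 0.36 = 0.64
t ∧ ¬r = min(a, b) on (0.44, 0.64) = 0.44
((s ∧ r) ∧ r) ∨ (t ∧ ¬r) = max(a, b) on (0.28, 0.44) = 0.44
¬(((s ∧ r) ∧ r) ∨ (t ∧ ¬r)) = 1 − 0.44 = 0.56

0.56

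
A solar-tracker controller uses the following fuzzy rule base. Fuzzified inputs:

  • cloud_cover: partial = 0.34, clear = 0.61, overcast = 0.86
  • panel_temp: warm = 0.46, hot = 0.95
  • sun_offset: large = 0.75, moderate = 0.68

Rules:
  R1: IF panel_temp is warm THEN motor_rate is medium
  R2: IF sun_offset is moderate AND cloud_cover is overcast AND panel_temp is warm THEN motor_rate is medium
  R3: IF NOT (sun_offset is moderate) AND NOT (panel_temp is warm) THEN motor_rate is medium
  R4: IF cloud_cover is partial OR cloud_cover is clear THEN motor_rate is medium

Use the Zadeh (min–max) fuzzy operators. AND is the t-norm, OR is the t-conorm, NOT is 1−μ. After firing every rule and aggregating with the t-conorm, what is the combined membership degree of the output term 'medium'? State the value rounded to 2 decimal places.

R1: warm=0.46 → w = 0.46
R2: moderate=0.68, overcast=0.86, warm=0.46; AND[min(a, b)] → w = 0.46
R3: ¬moderate=1−0.68=0.32, ¬warm=1−0.46=0.54; AND[min(a, b)] → w = 0.32
R4: partial=0.34, clear=0.61; OR[max(a, b)] → w = 0.61
Rules with consequent 'medium': {R1, R2, R3, R4} → strengths 0.46, 0.46, 0.32, 0.61
Aggregate via t-conorm [max(a, b)]: 0.61

0.61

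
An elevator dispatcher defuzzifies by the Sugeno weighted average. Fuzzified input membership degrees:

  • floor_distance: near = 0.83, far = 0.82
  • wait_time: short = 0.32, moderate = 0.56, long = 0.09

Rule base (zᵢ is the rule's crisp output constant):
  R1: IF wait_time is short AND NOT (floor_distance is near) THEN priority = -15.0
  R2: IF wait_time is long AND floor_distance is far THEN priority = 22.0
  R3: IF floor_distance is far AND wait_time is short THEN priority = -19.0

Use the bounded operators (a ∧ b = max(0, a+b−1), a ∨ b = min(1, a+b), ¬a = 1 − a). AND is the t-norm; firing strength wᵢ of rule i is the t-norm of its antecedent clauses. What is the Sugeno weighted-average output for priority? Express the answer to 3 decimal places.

-19.000

R1 (z=-15.0): short=0.32, ¬near=1−0.83=0.17; AND[max(0, a+b−1)] → w = 0.00
R2 (z=22.0): long=0.09, far=0.82; AND[max(0, a+b−1)] → w = 0.00
R3 (z=-19.0): far=0.82, short=0.32; AND[max(0, a+b−1)] → w = 0.14
Weighted average = (0.00·-15.0 + 0.00·22.0 + 0.14·-19.0) / (0.00 + 0.00 + 0.14)
  = -2.6600 / 0.1400 = -19.000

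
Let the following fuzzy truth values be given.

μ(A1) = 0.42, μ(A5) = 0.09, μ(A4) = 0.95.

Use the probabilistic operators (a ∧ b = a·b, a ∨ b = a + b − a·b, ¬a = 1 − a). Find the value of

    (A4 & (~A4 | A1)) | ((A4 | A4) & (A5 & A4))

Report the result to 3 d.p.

0.475

~A4 = 1 − 0.9500 = 0.0500
~A4 | A1 = a + b − a·b on (0.0500, 0.4200) = 0.4490
A4 & (~A4 | A1) = a·b on (0.9500, 0.4490) = 0.4265
A4 | A4 = a + b − a·b on (0.9500, 0.9500) = 0.9975
A5 & A4 = a·b on (0.0900, 0.9500) = 0.0855
(A4 | A4) & (A5 & A4) = a·b on (0.9975, 0.0855) = 0.0853
(A4 & (~A4 | A1)) | ((A4 | A4) & (A5 & A4)) = a + b − a·b on (0.4265, 0.0853) = 0.4755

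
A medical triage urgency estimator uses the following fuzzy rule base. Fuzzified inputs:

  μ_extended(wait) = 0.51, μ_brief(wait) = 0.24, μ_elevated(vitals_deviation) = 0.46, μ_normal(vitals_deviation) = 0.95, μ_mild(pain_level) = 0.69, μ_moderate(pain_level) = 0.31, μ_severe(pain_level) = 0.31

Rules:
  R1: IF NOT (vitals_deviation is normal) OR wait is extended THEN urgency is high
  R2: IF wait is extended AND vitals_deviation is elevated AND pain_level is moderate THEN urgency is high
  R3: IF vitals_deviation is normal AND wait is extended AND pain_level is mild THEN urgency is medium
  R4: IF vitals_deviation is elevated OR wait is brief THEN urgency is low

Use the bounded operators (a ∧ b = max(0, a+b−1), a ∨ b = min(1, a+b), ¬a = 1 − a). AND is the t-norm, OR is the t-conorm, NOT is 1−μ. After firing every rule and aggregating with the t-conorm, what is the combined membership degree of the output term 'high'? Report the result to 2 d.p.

0.56

R1: ¬normal=1−0.95=0.05, extended=0.51; OR[min(1, a+b)] → w = 0.56
R2: extended=0.51, elevated=0.46, moderate=0.31; AND[max(0, a+b−1)] → w = 0.00
R3: normal=0.95, extended=0.51, mild=0.69; AND[max(0, a+b−1)] → w = 0.15
R4: elevated=0.46, brief=0.24; OR[min(1, a+b)] → w = 0.70
Rules with consequent 'high': {R1, R2} → strengths 0.56, 0.00
Aggregate via t-conorm [min(1, a+b)]: 0.56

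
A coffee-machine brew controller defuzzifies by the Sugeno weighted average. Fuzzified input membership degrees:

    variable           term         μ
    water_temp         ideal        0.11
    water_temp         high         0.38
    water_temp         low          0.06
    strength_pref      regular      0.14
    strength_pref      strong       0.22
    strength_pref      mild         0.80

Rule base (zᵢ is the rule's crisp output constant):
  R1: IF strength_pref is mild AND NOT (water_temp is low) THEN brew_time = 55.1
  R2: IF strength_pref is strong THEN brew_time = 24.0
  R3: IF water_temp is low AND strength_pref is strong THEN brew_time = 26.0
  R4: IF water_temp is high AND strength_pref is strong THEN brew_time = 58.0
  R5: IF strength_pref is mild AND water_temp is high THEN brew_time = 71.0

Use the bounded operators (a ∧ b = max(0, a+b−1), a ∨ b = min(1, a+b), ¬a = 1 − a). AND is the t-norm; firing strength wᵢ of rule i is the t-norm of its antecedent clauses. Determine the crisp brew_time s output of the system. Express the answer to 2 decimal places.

R1 (z=55.1): mild=0.80, ¬low=1−0.06=0.94; AND[max(0, a+b−1)] → w = 0.74
R2 (z=24.0): strong=0.22 → w = 0.22
R3 (z=26.0): low=0.06, strong=0.22; AND[max(0, a+b−1)] → w = 0.00
R4 (z=58.0): high=0.38, strong=0.22; AND[max(0, a+b−1)] → w = 0.00
R5 (z=71.0): mild=0.80, high=0.38; AND[max(0, a+b−1)] → w = 0.18
Weighted average = (0.74·55.1 + 0.22·24.0 + 0.00·26.0 + 0.00·58.0 + 0.18·71.0) / (0.74 + 0.22 + 0.00 + 0.00 + 0.18)
  = 58.8340 / 1.1400 = 51.61

51.61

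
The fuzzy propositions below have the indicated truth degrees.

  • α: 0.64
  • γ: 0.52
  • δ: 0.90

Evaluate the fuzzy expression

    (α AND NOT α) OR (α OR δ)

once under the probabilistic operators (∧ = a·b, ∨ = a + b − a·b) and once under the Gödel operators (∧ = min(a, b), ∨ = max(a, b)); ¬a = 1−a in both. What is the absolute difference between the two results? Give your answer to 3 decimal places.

Under probabilistic:
  NOT α = 1 − 0.6400 = 0.3600
  α AND NOT α = a·b on (0.6400, 0.3600) = 0.2304
  α OR δ = a + b − a·b on (0.6400, 0.9000) = 0.9640
  (α AND NOT α) OR (α OR δ) = a + b − a·b on (0.2304, 0.9640) = 0.9723
  → value = 0.9723
Under Gödel:
  NOT α = 1 − 0.64 = 0.36
  α AND NOT α = min(a, b) on (0.64, 0.36) = 0.36
  α OR δ = max(a, b) on (0.64, 0.90) = 0.90
  (α AND NOT α) OR (α OR δ) = max(a, b) on (0.36, 0.90) = 0.90
  → value = 0.9000
|0.9723 − 0.9000| = 0.072

0.072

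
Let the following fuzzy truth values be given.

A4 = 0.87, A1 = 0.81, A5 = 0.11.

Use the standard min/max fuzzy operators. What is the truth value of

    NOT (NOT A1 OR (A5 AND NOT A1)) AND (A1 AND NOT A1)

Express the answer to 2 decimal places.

0.19

NOT A1 = 1 − 0.81 = 0.19
NOT A1 = 1 − 0.81 = 0.19
A5 AND NOT A1 = min(a, b) on (0.11, 0.19) = 0.11
NOT A1 OR (A5 AND NOT A1) = max(a, b) on (0.19, 0.11) = 0.19
NOT (NOT A1 OR (A5 AND NOT A1)) = 1 − 0.19 = 0.81
NOT A1 = 1 − 0.81 = 0.19
A1 AND NOT A1 = min(a, b) on (0.81, 0.19) = 0.19
NOT (NOT A1 OR (A5 AND NOT A1)) AND (A1 AND NOT A1) = min(a, b) on (0.81, 0.19) = 0.19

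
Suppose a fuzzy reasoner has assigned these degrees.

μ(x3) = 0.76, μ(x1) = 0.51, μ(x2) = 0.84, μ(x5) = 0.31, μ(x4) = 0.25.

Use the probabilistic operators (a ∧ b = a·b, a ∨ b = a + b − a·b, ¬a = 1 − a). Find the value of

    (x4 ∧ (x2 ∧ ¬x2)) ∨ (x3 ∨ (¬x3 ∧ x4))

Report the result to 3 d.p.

¬x2 = 1 − 0.8400 = 0.1600
x2 ∧ ¬x2 = a·b on (0.8400, 0.1600) = 0.1344
x4 ∧ (x2 ∧ ¬x2) = a·b on (0.2500, 0.1344) = 0.0336
¬x3 = 1 − 0.7600 = 0.2400
¬x3 ∧ x4 = a·b on (0.2400, 0.2500) = 0.0600
x3 ∨ (¬x3 ∧ x4) = a + b − a·b on (0.7600, 0.0600) = 0.7744
(x4 ∧ (x2 ∧ ¬x2)) ∨ (x3 ∨ (¬x3 ∧ x4)) = a + b − a·b on (0.0336, 0.7744) = 0.7820

0.782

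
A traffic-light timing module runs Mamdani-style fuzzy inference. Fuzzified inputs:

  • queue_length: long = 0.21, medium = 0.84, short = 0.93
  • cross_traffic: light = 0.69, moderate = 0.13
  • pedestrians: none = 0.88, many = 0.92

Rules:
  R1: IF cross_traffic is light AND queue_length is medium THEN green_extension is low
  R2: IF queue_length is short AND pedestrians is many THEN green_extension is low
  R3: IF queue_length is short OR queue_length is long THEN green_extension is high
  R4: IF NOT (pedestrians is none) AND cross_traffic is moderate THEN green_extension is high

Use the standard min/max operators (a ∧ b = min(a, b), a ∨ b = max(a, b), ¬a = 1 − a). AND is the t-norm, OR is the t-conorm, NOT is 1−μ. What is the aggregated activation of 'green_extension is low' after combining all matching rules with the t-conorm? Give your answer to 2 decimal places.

0.92

R1: light=0.69, medium=0.84; AND[min(a, b)] → w = 0.69
R2: short=0.93, many=0.92; AND[min(a, b)] → w = 0.92
R3: short=0.93, long=0.21; OR[max(a, b)] → w = 0.93
R4: ¬none=1−0.88=0.12, moderate=0.13; AND[min(a, b)] → w = 0.12
Rules with consequent 'low': {R1, R2} → strengths 0.69, 0.92
Aggregate via t-conorm [max(a, b)]: 0.92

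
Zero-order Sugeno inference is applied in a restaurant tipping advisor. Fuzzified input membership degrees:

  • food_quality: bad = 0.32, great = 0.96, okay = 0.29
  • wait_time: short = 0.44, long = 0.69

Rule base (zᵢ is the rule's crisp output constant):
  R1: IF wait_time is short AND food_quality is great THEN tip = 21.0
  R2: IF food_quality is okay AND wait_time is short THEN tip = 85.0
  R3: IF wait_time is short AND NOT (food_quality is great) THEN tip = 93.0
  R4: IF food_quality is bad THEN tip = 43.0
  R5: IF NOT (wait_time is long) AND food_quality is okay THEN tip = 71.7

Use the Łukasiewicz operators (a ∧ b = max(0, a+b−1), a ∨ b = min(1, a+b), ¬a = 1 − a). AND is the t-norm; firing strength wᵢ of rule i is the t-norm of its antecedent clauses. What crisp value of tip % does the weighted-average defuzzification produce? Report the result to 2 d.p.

30.78

R1 (z=21.0): short=0.44, great=0.96; AND[max(0, a+b−1)] → w = 0.40
R2 (z=85.0): okay=0.29, short=0.44; AND[max(0, a+b−1)] → w = 0.00
R3 (z=93.0): short=0.44, ¬great=1−0.96=0.04; AND[max(0, a+b−1)] → w = 0.00
R4 (z=43.0): bad=0.32 → w = 0.32
R5 (z=71.7): ¬long=1−0.69=0.31, okay=0.29; AND[max(0, a+b−1)] → w = 0.00
Weighted average = (0.40·21.0 + 0.00·85.0 + 0.00·93.0 + 0.32·43.0 + 0.00·71.7) / (0.40 + 0.00 + 0.00 + 0.32 + 0.00)
  = 22.1600 / 0.7200 = 30.78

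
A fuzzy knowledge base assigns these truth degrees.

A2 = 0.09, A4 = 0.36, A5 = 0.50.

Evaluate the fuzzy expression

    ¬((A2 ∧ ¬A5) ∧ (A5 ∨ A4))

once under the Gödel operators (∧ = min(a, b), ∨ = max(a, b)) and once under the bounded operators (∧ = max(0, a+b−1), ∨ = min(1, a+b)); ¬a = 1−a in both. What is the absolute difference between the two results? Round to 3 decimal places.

Under Gödel:
  ¬A5 = 1 − 0.50 = 0.50
  A2 ∧ ¬A5 = min(a, b) on (0.09, 0.50) = 0.09
  A5 ∨ A4 = max(a, b) on (0.50, 0.36) = 0.50
  (A2 ∧ ¬A5) ∧ (A5 ∨ A4) = min(a, b) on (0.09, 0.50) = 0.09
  ¬((A2 ∧ ¬A5) ∧ (A5 ∨ A4)) = 1 − 0.09 = 0.91
  → value = 0.9100
Under bounded:
  ¬A5 = 1 − 0.50 = 0.50
  A2 ∧ ¬A5 = max(0, a+b−1) on (0.09, 0.50) = 0.00
  A5 ∨ A4 = min(1, a+b) on (0.50, 0.36) = 0.86
  (A2 ∧ ¬A5) ∧ (A5 ∨ A4) = max(0, a+b−1) on (0.00, 0.86) = 0.00
  ¬((A2 ∧ ¬A5) ∧ (A5 ∨ A4)) = 1 − 0.00 = 1.00
  → value = 1.0000
|0.9100 − 1.0000| = 0.090

0.090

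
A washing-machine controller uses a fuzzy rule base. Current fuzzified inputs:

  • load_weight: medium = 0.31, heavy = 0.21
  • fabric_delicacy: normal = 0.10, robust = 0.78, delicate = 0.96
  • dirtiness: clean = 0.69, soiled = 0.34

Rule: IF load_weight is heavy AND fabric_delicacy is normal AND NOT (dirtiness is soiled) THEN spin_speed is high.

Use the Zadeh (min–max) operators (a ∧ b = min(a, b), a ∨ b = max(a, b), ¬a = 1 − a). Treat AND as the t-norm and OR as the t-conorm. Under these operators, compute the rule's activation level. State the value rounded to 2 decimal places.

firing strength: heavy=0.21, normal=0.10, ¬soiled=1−0.34=0.66; AND[min(a, b)] → w = 0.10

0.10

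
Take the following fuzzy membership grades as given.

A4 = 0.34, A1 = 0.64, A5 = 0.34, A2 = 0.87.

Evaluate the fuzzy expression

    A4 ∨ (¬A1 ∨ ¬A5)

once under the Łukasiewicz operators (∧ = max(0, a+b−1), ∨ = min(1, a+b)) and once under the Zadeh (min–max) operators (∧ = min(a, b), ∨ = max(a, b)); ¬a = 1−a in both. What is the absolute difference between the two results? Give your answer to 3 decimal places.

0.340

Under Łukasiewicz:
  ¬A1 = 1 − 0.64 = 0.36
  ¬A5 = 1 − 0.34 = 0.66
  ¬A1 ∨ ¬A5 = min(1, a+b) on (0.36, 0.66) = 1.00
  A4 ∨ (¬A1 ∨ ¬A5) = min(1, a+b) on (0.34, 1.00) = 1.00
  → value = 1.0000
Under Zadeh (min–max):
  ¬A1 = 1 − 0.64 = 0.36
  ¬A5 = 1 − 0.34 = 0.66
  ¬A1 ∨ ¬A5 = max(a, b) on (0.36, 0.66) = 0.66
  A4 ∨ (¬A1 ∨ ¬A5) = max(a, b) on (0.34, 0.66) = 0.66
  → value = 0.6600
|1.0000 − 0.6600| = 0.340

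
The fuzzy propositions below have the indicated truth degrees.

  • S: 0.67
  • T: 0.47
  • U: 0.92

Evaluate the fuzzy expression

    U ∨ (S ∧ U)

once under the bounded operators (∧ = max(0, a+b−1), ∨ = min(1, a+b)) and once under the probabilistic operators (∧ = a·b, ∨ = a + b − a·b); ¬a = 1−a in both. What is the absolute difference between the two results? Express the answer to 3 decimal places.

Under bounded:
  S ∧ U = max(0, a+b−1) on (0.67, 0.92) = 0.59
  U ∨ (S ∧ U) = min(1, a+b) on (0.92, 0.59) = 1.00
  → value = 1.0000
Under probabilistic:
  S ∧ U = a·b on (0.6700, 0.9200) = 0.6164
  U ∨ (S ∧ U) = a + b − a·b on (0.9200, 0.6164) = 0.9693
  → value = 0.9693
|1.0000 − 0.9693| = 0.031

0.031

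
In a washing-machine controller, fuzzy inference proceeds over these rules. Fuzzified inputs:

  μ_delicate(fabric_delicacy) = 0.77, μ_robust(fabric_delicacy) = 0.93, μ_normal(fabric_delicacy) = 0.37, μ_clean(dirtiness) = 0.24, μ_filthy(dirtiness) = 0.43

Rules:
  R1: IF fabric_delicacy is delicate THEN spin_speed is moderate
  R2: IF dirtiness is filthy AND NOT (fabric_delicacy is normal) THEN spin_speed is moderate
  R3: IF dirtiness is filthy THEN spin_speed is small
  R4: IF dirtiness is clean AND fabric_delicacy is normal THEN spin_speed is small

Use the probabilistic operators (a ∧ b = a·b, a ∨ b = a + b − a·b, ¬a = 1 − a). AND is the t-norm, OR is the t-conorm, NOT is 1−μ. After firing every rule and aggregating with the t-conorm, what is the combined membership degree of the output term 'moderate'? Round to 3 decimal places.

0.832

R1: delicate=0.77 → w = 0.7700
R2: filthy=0.43, ¬normal=1−0.37=0.63; AND[a·b] → w = 0.2709
R3: filthy=0.43 → w = 0.4300
R4: clean=0.24, normal=0.37; AND[a·b] → w = 0.0888
Rules with consequent 'moderate': {R1, R2} → strengths 0.7700, 0.2709
Aggregate via t-conorm [a + b − a·b]: 0.8323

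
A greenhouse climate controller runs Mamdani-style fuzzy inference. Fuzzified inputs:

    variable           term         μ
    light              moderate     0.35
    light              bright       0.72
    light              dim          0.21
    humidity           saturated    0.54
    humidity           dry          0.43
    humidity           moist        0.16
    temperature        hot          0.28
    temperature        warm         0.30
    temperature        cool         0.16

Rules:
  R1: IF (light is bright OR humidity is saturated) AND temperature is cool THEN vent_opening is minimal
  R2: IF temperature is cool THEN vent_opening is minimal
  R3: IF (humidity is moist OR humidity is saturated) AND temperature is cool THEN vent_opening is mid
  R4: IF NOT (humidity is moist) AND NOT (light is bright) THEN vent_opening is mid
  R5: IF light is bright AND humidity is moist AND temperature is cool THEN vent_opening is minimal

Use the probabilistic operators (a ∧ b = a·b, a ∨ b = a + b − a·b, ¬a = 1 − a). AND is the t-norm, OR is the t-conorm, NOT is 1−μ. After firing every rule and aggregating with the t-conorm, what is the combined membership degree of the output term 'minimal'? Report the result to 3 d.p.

0.290

R1: (bright=0.72 OR saturated=0.54) = 0.8712; AND[a·b] with cool=0.16 → w = 0.1394
R2: cool=0.16 → w = 0.1600
R3: (moist=0.16 OR saturated=0.54) = 0.6136; AND[a·b] with cool=0.16 → w = 0.0982
R4: ¬moist=1−0.16=0.84, ¬bright=1−0.72=0.28; AND[a·b] → w = 0.2352
R5: bright=0.72, moist=0.16, cool=0.16; AND[a·b] → w = 0.0184
Rules with consequent 'minimal': {R1, R2, R5} → strengths 0.1394, 0.1600, 0.0184
Aggregate via t-conorm [a + b − a·b]: 0.2904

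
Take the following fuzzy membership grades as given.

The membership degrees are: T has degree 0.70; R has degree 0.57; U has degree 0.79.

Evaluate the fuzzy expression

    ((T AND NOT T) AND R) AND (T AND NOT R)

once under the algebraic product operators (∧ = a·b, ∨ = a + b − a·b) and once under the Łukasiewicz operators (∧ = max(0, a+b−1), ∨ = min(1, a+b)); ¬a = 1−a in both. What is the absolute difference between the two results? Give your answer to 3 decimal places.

Under algebraic product:
  NOT T = 1 − 0.7000 = 0.3000
  T AND NOT T = a·b on (0.7000, 0.3000) = 0.2100
  (T AND NOT T) AND R = a·b on (0.2100, 0.5700) = 0.1197
  NOT R = 1 − 0.5700 = 0.4300
  T AND NOT R = a·b on (0.7000, 0.4300) = 0.3010
  ((T AND NOT T) AND R) AND (T AND NOT R) = a·b on (0.1197, 0.3010) = 0.0360
  → value = 0.0360
Under Łukasiewicz:
  NOT T = 1 − 0.70 = 0.30
  T AND NOT T = max(0, a+b−1) on (0.70, 0.30) = 0.00
  (T AND NOT T) AND R = max(0, a+b−1) on (0.00, 0.57) = 0.00
  NOT R = 1 − 0.57 = 0.43
  T AND NOT R = max(0, a+b−1) on (0.70, 0.43) = 0.13
  ((T AND NOT T) AND R) AND (T AND NOT R) = max(0, a+b−1) on (0.00, 0.13) = 0.00
  → value = 0.0000
|0.0360 − 0.0000| = 0.036

0.036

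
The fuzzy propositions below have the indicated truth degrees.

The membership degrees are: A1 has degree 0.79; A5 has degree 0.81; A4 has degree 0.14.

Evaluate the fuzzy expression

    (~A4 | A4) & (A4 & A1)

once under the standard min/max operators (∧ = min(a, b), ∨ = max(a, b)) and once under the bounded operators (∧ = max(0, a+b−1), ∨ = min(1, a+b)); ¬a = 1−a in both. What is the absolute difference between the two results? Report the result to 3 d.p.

Under standard min/max:
  ~A4 = 1 − 0.14 = 0.86
  ~A4 | A4 = max(a, b) on (0.86, 0.14) = 0.86
  A4 & A1 = min(a, b) on (0.14, 0.79) = 0.14
  (~A4 | A4) & (A4 & A1) = min(a, b) on (0.86, 0.14) = 0.14
  → value = 0.1400
Under bounded:
  ~A4 = 1 − 0.14 = 0.86
  ~A4 | A4 = min(1, a+b) on (0.86, 0.14) = 1.00
  A4 & A1 = max(0, a+b−1) on (0.14, 0.79) = 0.00
  (~A4 | A4) & (A4 & A1) = max(0, a+b−1) on (1.00, 0.00) = 0.00
  → value = 0.0000
|0.1400 − 0.0000| = 0.140

0.140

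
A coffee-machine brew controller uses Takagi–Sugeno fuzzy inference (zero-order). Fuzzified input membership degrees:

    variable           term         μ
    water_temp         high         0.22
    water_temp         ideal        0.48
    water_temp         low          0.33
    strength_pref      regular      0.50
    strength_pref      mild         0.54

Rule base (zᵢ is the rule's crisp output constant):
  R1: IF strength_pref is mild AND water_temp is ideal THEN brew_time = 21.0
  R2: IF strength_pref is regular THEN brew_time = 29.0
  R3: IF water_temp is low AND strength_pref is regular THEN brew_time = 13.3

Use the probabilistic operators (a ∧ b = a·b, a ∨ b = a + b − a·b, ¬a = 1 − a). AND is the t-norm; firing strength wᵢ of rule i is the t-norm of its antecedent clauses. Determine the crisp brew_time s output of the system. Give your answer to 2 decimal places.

R1 (z=21.0): mild=0.54, ideal=0.48; AND[a·b] → w = 0.2592
R2 (z=29.0): regular=0.50 → w = 0.5000
R3 (z=13.3): low=0.33, regular=0.50; AND[a·b] → w = 0.1650
Weighted average = (0.2592·21.0 + 0.5000·29.0 + 0.1650·13.3) / (0.2592 + 0.5000 + 0.1650)
  = 22.1377 / 0.9242 = 23.95

23.95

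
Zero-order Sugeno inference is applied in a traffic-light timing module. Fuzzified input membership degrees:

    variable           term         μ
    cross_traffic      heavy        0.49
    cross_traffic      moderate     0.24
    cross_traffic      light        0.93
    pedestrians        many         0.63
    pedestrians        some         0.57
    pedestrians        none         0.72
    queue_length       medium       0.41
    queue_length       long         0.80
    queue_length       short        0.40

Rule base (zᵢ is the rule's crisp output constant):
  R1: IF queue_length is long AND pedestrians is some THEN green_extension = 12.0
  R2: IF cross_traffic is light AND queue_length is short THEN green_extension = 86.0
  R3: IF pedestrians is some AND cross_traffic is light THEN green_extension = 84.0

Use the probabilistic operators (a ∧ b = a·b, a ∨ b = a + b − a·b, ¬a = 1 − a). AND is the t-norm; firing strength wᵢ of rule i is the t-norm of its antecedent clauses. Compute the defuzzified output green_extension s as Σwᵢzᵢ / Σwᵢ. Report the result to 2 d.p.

60.37

R1 (z=12.0): long=0.80, some=0.57; AND[a·b] → w = 0.4560
R2 (z=86.0): light=0.93, short=0.40; AND[a·b] → w = 0.3720
R3 (z=84.0): some=0.57, light=0.93; AND[a·b] → w = 0.5301
Weighted average = (0.4560·12.0 + 0.3720·86.0 + 0.5301·84.0) / (0.4560 + 0.3720 + 0.5301)
  = 81.9924 / 1.3581 = 60.37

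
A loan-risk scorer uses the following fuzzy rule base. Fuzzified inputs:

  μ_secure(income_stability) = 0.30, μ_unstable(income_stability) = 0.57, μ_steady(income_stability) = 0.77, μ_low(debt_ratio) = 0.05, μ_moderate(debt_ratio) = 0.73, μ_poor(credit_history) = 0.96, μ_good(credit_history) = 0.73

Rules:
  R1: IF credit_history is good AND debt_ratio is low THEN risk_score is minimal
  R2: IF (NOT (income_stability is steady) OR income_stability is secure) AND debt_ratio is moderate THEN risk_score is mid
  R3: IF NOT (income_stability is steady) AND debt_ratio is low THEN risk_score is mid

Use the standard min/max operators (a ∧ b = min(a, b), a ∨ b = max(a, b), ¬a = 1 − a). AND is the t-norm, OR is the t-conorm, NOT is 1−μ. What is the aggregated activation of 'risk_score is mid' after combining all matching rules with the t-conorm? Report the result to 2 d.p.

0.30

R1: good=0.73, low=0.05; AND[min(a, b)] → w = 0.05
R2: (¬steady=1−0.77=0.23 OR secure=0.30) = 0.30; AND[min(a, b)] with moderate=0.73 → w = 0.30
R3: ¬steady=1−0.77=0.23, low=0.05; AND[min(a, b)] → w = 0.05
Rules with consequent 'mid': {R2, R3} → strengths 0.30, 0.05
Aggregate via t-conorm [max(a, b)]: 0.30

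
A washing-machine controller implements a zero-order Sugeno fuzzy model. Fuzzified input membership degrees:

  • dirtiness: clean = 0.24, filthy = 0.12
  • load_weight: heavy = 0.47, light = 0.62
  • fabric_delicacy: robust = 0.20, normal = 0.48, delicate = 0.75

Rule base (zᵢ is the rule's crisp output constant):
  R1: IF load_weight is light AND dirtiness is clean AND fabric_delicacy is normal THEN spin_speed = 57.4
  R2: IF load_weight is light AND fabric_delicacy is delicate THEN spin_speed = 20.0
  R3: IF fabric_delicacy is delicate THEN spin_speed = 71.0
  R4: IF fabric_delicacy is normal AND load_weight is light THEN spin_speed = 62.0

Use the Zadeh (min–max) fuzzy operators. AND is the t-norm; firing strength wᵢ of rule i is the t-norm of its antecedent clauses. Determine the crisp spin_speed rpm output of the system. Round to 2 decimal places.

R1 (z=57.4): light=0.62, clean=0.24, normal=0.48; AND[min(a, b)] → w = 0.24
R2 (z=20.0): light=0.62, delicate=0.75; AND[min(a, b)] → w = 0.62
R3 (z=71.0): delicate=0.75 → w = 0.75
R4 (z=62.0): normal=0.48, light=0.62; AND[min(a, b)] → w = 0.48
Weighted average = (0.24·57.4 + 0.62·20.0 + 0.75·71.0 + 0.48·62.0) / (0.24 + 0.62 + 0.75 + 0.48)
  = 109.1860 / 2.0900 = 52.24

52.24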